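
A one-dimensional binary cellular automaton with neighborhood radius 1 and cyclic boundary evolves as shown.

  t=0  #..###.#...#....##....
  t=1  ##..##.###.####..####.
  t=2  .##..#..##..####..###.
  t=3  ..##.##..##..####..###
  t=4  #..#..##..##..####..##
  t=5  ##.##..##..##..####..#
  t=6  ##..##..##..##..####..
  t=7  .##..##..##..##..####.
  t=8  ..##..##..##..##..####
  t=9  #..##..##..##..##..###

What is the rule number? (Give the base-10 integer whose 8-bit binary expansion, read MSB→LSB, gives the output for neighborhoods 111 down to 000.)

213

  ###|#  b7=1 t=0,i=4
  ##.|#  b6=1 t=0,i=5
  #.#|.  b5=0 t=0,i=6
  #..|#  b4=1 t=0,i=1
  .##|.  b3=0 t=0,i=3
  .#.|#  b2=1 t=0,i=0
  ..#|.  b1=0 t=0,i=2
  ...|#  b0=1 t=0,i=9
  bits 11010101 = 213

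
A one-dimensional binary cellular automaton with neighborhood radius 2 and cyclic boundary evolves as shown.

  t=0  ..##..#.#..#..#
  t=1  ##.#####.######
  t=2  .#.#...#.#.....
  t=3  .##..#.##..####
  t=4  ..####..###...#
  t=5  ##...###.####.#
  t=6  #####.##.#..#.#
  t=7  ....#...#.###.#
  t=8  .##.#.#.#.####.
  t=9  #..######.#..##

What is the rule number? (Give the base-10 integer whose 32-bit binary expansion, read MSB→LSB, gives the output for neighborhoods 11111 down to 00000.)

934237755

  #####|.  b31=0 t=1,i=5
  ####.|.  b30=0 t=1,i=0
  ###.#|#  b29=1 t=1,i=1
  ###..|#  b28=1 t=4,i=5
  ##.##|.  b27=0 t=1,i=2
  ##.#.|#  b26=1 t=6,i=8
  ##..#|#  b25=1 t=0,i=4
  ##...|#  b24=1 t=4,i=11
  #.###|#  b23=1 t=1,i=3
  #.##.|.  b22=0 t=3,i=1
  #.#.#|#  b21=1 t=8,i=4
  #.#..|.  b20=0 t=0,i=8
  #..##|#  b19=1 t=0,i=1
  #..#.|#  b18=1 t=0,i=5
  #...#|#  b17=1 t=2,i=5
  #....|#  b16=1 t=2,i=11
  .####|.  b15=0 t=1,i=4
  .###.|#  b14=1 t=4,i=9
  .##.#|.  b13=0 t=6,i=7
  .##..|#  b12=1 t=0,i=3
  .#.##|.  b11=0 t=3,i=6
  .#.#.|#  b10=1 t=0,i=7
  .#..#|#  b9=1 t=0,i=0
  .#...|.  b8=0 t=2,i=4
  ..###|.  b7=0 t=3,i=11
  ..##.|.  b6=0 t=0,i=2
  ..#.#|#  b5=1 t=0,i=6
  ..#..|#  b4=1 t=0,i=11
  ...##|#  b3=1 t=5,i=4
  ...#.|.  b2=0 t=2,i=0
  ....#|#  b1=1 t=2,i=14
  .....|#  b0=1 t=2,i=12
  bits 00110111101011110101011000111011 = 934237755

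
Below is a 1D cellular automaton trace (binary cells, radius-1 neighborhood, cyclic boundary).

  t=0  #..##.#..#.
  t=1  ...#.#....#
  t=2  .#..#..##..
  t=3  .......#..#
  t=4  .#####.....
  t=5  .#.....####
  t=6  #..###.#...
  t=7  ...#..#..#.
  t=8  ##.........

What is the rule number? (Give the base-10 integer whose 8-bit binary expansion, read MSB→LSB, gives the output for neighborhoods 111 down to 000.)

41

  ### -> .   bit 7 = 0  t=4,i=2
  ##. -> .   bit 6 = 0  t=0,i=4
  #.# -> #   bit 5 = 1  t=0,i=5
  #.. -> .   bit 4 = 0  t=0,i=1
  .## -> #   bit 3 = 1  t=0,i=3
  .#. -> .   bit 2 = 0  t=0,i=0
  ..# -> .   bit 1 = 0  t=0,i=2
  ... -> #   bit 0 = 1  t=1,i=1
  bits 00101001 = 41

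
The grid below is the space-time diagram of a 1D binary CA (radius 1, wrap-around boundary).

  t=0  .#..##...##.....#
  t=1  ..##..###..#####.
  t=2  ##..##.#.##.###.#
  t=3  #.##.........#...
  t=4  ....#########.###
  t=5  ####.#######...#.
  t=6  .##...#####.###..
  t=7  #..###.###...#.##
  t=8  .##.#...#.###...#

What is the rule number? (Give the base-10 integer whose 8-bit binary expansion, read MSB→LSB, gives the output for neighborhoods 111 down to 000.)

  [7] ### => #  t=1,i=7
  [6] ##. => .  t=0,i=5
  [5] #.# => .  t=0,i=0
  [4] #.. => #  t=0,i=2
  [3] .## => .  t=0,i=4
  [2] .#. => .  t=0,i=1
  [1] ..# => #  t=0,i=3
  [0] ... => #  t=0,i=7
  bits 10010011 = 147

147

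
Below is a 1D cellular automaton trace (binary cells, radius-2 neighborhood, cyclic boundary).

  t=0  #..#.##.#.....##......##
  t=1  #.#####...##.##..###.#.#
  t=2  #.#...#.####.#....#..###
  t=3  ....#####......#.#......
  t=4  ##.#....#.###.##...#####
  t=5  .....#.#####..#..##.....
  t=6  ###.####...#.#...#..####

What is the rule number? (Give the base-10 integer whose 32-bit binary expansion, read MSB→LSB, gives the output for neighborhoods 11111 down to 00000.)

283601005

  nb #####: next=.  (t=1,i=4, bit31=0)
  nb ####.: next=.  (t=1,i=5, bit30=0)
  nb ###.#: next=.  (t=1,i=19, bit29=0)
  nb ###..: next=#  (t=0,i=0, bit28=1)
  nb ##.##: next=.  (t=1,i=1, bit27=0)
  nb ##.#.: next=.  (t=0,i=7, bit26=0)
  nb ##..#: next=.  (t=0,i=1, bit25=0)
  nb ##...: next=.  (t=0,i=16, bit24=0)
  nb #.###: next=#  (t=1,i=2, bit23=1)
  nb #.##.: next=#  (t=0,i=5, bit22=1)
  nb #.#.#: next=#  (t=1,i=21, bit21=1)
  nb #.#..: next=.  (t=0,i=8, bit20=0)
  nb #..##: next=.  (t=1,i=16, bit19=0)
  nb #..#.: next=#  (t=0,i=2, bit18=1)
  nb #...#: next=#  (t=1,i=8, bit17=1)
  nb #....: next=#  (t=0,i=10, bit16=1)
  nb .####: next=.  (t=1,i=3, bit15=0)
  nb .###.: next=#  (t=0,i=23, bit14=1)
  nb .##.#: next=#  (t=0,i=6, bit13=1)
  nb .##..: next=.  (t=0,i=15, bit12=0)
  nb .#.##: next=#  (t=0,i=4, bit11=1)
  nb .#.#.: next=.  (t=3,i=16, bit10=0)
  nb .#..#: next=.  (t=2,i=19, bit9=0)
  nb .#...: next=.  (t=0,i=9, bit8=0)
  nb ..###: next=.  (t=0,i=22, bit7=0)
  nb ..##.: next=#  (t=0,i=14, bit6=1)
  nb ..#.#: next=#  (t=0,i=3, bit5=1)
  nb ..#..: next=.  (t=2,i=18, bit4=0)
  nb ...##: next=#  (t=0,i=13, bit3=1)
  nb ...#.: next=#  (t=2,i=5, bit2=1)
  nb ....#: next=.  (t=0,i=12, bit1=0)
  nb .....: next=#  (t=0,i=11, bit0=1)
  bits 00010000111001110110100001101101 = 283601005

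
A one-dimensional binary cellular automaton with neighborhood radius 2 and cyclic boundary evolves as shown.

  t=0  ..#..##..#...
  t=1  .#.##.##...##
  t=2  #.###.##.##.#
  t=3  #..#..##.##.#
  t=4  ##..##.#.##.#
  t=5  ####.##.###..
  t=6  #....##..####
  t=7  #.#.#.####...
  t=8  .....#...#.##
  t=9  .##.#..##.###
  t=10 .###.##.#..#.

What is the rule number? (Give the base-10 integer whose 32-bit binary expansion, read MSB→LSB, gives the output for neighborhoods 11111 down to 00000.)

374045325

  [31] ##### => .  t=6,i=11
  [30] ####. => .  t=5,i=2
  [29] ###.# => .  t=2,i=4
  [28] ###.. => #  t=4,i=1
  [27] ##.## => .  t=1,i=5
  [26] ##.#. => #  t=1,i=0
  [25] ##..# => #  t=0,i=7
  [24] ##... => .  t=1,i=8
  [23] #.### => .  t=2,i=2
  [22] #.##. => #  t=1,i=3
  [21] #.#.# => .  t=1,i=1
  [20] #.#.. => .  t=9,i=4
  [19] #..## => #  t=0,i=4
  [18] #..#. => .  t=0,i=8
  [17] #...# => #  t=1,i=9
  [16] #.... => #  t=0,i=11
  [15] .#### => .  t=5,i=1
  [14] .###. => #  t=2,i=3
  [13] .##.# => #  t=1,i=4
  [12] .##.. => #  t=0,i=6
  [11] .#.## => #  t=1,i=2
  [10] .#.#. => .  t=7,i=1
  [9] .#..# => #  t=0,i=3
  [8] .#... => .  t=0,i=10
  [7] ..### => #  t=5,i=0
  [6] ..##. => .  t=0,i=5
  [5] ..#.# => .  t=7,i=0
  [4] ..#.. => .  t=0,i=2
  [3] ...## => #  t=1,i=10
  [2] ...#. => #  t=0,i=1
  [1] ....# => .  t=0,i=0
  [0] ..... => #  t=0,i=12
  bits 00010110010010110111101010001101 = 374045325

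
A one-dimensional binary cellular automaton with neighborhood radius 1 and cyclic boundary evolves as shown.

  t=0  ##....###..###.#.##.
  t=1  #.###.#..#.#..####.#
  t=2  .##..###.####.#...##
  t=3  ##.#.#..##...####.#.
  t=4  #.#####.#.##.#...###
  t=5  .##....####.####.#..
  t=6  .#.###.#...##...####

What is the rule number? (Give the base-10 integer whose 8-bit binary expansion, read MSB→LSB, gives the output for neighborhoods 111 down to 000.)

61

  ###|.  b7=0 t=0,i=7
  ##.|.  b6=0 t=0,i=1
  #.#|#  b5=1 t=0,i=14
  #..|#  b4=1 t=0,i=2
  .##|#  b3=1 t=0,i=0
  .#.|#  b2=1 t=0,i=15
  ..#|.  b1=0 t=0,i=5
  ...|#  b0=1 t=0,i=3
  bits 00111101 = 61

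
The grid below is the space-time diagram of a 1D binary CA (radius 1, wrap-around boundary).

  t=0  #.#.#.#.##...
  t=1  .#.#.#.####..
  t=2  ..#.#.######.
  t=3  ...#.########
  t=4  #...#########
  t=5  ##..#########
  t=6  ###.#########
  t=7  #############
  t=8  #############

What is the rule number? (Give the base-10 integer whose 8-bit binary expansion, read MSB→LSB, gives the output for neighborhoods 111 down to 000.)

  ### -> #   bit 7 = 1  t=1,i=8
  ##. -> #   bit 6 = 1  t=0,i=9
  #.# -> #   bit 5 = 1  t=0,i=1
  #.. -> #   bit 4 = 1  t=0,i=10
  .## -> #   bit 3 = 1  t=0,i=8
  .#. -> .   bit 2 = 0  t=0,i=0
  ..# -> .   bit 1 = 0  t=0,i=12
  ... -> .   bit 0 = 0  t=0,i=11
  bits 11111000 = 248

248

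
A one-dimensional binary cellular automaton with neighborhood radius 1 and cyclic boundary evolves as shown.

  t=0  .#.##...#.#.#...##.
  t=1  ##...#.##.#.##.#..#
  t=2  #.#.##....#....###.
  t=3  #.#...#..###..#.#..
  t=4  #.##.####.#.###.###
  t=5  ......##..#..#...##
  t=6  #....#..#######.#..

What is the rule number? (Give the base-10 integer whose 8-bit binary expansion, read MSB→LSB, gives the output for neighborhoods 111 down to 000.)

  ###|#  b7=1 t=1,i=0
  ##.|.  b6=0 t=0,i=4
  #.#|.  b5=0 t=0,i=2
  #..|#  b4=1 t=0,i=5
  .##|.  b3=0 t=0,i=3
  .#.|#  b2=1 t=0,i=1
  ..#|#  b1=1 t=0,i=0
  ...|.  b0=0 t=0,i=6
  bits 10010110 = 150

150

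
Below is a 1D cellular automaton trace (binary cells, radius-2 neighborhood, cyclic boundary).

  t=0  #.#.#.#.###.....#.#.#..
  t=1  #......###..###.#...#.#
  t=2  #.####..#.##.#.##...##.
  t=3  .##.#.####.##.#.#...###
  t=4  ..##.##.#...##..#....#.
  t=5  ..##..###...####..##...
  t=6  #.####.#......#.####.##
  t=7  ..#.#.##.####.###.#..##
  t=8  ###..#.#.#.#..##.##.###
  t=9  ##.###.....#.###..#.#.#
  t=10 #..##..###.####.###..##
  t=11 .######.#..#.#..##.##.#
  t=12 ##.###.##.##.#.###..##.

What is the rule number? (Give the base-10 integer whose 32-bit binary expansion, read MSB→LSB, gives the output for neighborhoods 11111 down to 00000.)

  [31] ##### => #  t=8,i=0
  [30] ####. => #  t=2,i=4
  [29] ###.# => .  t=1,i=14
  [28] ###.. => .  t=0,i=10
  [27] ##.## => .  t=3,i=0
  [26] ##.#. => #  t=1,i=15
  [25] ##..# => #  t=1,i=10
  [24] ##... => .  t=0,i=11
  [23] #.### => #  t=0,i=8
  [22] #.##. => .  t=1,i=22
  [21] #.#.# => .  t=0,i=2
  [20] #.#.. => #  t=0,i=20
  [19] #..## => #  t=1,i=11
  [18] #..#. => #  t=0,i=22
  [17] #...# => .  t=1,i=18
  [16] #.... => #  t=0,i=12
  [15] .#### => .  t=2,i=3
  [14] .###. => #  t=0,i=9
  [13] .##.# => #  t=2,i=11
  [12] .##.. => #  t=1,i=0
  [11] .#.## => #  t=0,i=7
  [10] .#.#. => .  t=0,i=1
  [9] .#..# => .  t=0,i=21
  [8] .#... => .  t=1,i=17
  [7] ..### => .  t=1,i=7
  [6] ..##. => #  t=2,i=20
  [5] ..#.# => #  t=0,i=0
  [4] ..#.. => .  t=4,i=16
  [3] ...## => .  t=1,i=6
  [2] ...#. => .  t=0,i=15
  [1] ....# => #  t=0,i=14
  [0] ..... => #  t=0,i=13
  bits 11000110100111010111100001100011 = 3332208739

3332208739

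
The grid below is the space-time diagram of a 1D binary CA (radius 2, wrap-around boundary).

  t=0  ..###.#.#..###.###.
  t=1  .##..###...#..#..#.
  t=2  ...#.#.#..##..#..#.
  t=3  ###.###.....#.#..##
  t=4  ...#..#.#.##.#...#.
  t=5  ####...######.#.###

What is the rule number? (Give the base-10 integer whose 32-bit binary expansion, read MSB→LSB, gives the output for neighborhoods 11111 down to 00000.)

  nb #####: next=.  (t=3,i=0, bit31=0)
  nb ####.: next=.  (t=3,i=1, bit30=0)
  nb ###.#: next=.  (t=0,i=4, bit29=0)
  nb ###..: next=#  (t=0,i=17, bit28=1)
  nb ##.##: next=#  (t=0,i=14, bit27=1)
  nb ##.#.: next=#  (t=0,i=5, bit26=1)
  nb ##..#: next=#  (t=1,i=3, bit25=1)
  nb ##...: next=.  (t=0,i=18, bit24=0)
  nb #.###: next=.  (t=0,i=15, bit23=0)
  nb #.##.: next=#  (t=4,i=10, bit22=1)
  nb #.#.#: next=#  (t=0,i=6, bit21=1)
  nb #.#..: next=.  (t=0,i=8, bit20=0)
  nb #..##: next=.  (t=0,i=10, bit19=0)
  nb #..#.: next=.  (t=1,i=13, bit18=0)
  nb #...#: next=.  (t=0,i=0, bit17=0)
  nb #....: next=#  (t=2,i=0, bit16=1)
  nb .####: next=.  (t=3,i=18, bit15=0)
  nb .###.: next=.  (t=0,i=3, bit14=0)
  nb .##.#: next=#  (t=4,i=11, bit13=1)
  nb .##..: next=.  (t=1,i=2, bit12=0)
  nb .#.##: next=#  (t=4,i=9, bit11=1)
  nb .#.#.: next=#  (t=0,i=7, bit10=1)
  nb .#..#: next=.  (t=0,i=9, bit9=0)
  nb .#...: next=#  (t=2,i=18, bit8=1)
  nb ..###: next=#  (t=0,i=2, bit7=1)
  nb ..##.: next=.  (t=1,i=1, bit6=0)
  nb ..#.#: next=.  (t=2,i=3, bit5=0)
  nb ..#..: next=#  (t=1,i=11, bit4=1)
  nb ...##: next=#  (t=0,i=1, bit3=1)
  nb ...#.: next=#  (t=1,i=10, bit2=1)
  nb ....#: next=#  (t=2,i=1, bit1=1)
  nb .....: next=.  (t=3,i=9, bit0=0)
  bits 00011110011000010010110110011110 = 509685150

509685150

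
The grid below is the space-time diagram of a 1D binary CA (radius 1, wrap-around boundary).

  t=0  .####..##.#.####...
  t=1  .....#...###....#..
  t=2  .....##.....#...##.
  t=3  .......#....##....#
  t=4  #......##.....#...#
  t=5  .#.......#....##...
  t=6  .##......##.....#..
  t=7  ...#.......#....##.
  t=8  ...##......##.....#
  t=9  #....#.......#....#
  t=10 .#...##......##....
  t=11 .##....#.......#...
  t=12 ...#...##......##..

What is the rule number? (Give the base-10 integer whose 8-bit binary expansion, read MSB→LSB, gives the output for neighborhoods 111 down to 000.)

  ### -> .   bit 7 = 0  t=0,i=2
  ##. -> .   bit 6 = 0  t=0,i=4
  #.# -> #   bit 5 = 1  t=0,i=9
  #.. -> #   bit 4 = 1  t=0,i=5
  .## -> .   bit 3 = 0  t=0,i=1
  .#. -> #   bit 2 = 1  t=0,i=10
  ..# -> .   bit 1 = 0  t=0,i=0
  ... -> .   bit 0 = 0  t=0,i=17
  bits 00110100 = 52

52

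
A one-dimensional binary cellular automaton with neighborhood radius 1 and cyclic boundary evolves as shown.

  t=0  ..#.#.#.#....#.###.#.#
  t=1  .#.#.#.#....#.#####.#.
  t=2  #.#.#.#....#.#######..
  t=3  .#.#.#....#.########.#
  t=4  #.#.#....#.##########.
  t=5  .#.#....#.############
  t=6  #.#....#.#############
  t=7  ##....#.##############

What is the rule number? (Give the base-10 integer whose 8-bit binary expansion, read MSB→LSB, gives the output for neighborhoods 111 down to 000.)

  nb ###: next=#  (t=0,i=16, bit7=1)
  nb ##.: next=#  (t=0,i=17, bit6=1)
  nb #.#: next=#  (t=0,i=3, bit5=1)
  nb #..: next=.  (t=0,i=0, bit4=0)
  nb .##: next=#  (t=0,i=15, bit3=1)
  nb .#.: next=.  (t=0,i=2, bit2=0)
  nb ..#: next=#  (t=0,i=1, bit1=1)
  nb ...: next=.  (t=0,i=10, bit0=0)
  bits 11101010 = 234

234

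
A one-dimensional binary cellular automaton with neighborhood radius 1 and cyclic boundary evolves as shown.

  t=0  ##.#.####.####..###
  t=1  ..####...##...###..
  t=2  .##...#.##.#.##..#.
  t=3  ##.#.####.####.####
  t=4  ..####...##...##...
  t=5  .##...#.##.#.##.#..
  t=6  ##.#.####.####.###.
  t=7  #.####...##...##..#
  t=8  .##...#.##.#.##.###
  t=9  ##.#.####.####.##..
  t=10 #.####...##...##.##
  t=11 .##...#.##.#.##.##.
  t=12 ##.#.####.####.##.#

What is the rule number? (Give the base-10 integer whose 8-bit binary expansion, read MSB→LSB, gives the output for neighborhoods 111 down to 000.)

62

  ### -> .   bit 7 = 0  t=0,i=0
  ##. -> .   bit 6 = 0  t=0,i=1
  #.# -> #   bit 5 = 1  t=0,i=2
  #.. -> #   bit 4 = 1  t=0,i=14
  .## -> #   bit 3 = 1  t=0,i=5
  .#. -> #   bit 2 = 1  t=0,i=3
  ..# -> #   bit 1 = 1  t=0,i=15
  ... -> .   bit 0 = 0  t=1,i=0
  bits 00111110 = 62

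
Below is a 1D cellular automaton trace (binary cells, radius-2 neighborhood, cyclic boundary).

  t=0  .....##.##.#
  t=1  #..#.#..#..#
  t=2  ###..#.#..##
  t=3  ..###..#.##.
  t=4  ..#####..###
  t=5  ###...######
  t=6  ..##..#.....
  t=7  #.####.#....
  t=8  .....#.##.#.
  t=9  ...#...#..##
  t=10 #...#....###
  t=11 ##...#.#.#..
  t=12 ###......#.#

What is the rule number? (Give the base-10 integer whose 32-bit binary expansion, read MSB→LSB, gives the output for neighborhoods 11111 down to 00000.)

861688258

  nb #####: next=.  (t=2,i=0, bit31=0)
  nb ####.: next=.  (t=2,i=1, bit30=0)
  nb ###.#: next=#  (t=7,i=5, bit29=1)
  nb ###..: next=#  (t=2,i=2, bit28=1)
  nb ##.##: next=.  (t=0,i=7, bit27=0)
  nb ##.#.: next=.  (t=0,i=10, bit26=0)
  nb ##..#: next=#  (t=1,i=1, bit25=1)
  nb ##...: next=#  (t=3,i=11, bit24=1)
  nb #.###: next=.  (t=7,i=2, bit23=0)
  nb #.##.: next=#  (t=0,i=8, bit22=1)
  nb #.#.#: next=.  (t=11,i=7, bit21=0)
  nb #.#..: next=#  (t=0,i=11, bit20=1)
  nb #..##: next=#  (t=1,i=10, bit19=1)
  nb #..#.: next=#  (t=1,i=2, bit18=1)
  nb #...#: next=.  (t=3,i=0, bit17=0)
  nb #....: next=.  (t=0,i=1, bit16=0)
  nb .####: next=.  (t=2,i=11, bit15=0)
  nb .###.: next=#  (t=3,i=3, bit14=1)
  nb .##.#: next=.  (t=0,i=6, bit13=0)
  nb .##..: next=#  (t=1,i=0, bit12=1)
  nb .#.##: next=.  (t=3,i=8, bit11=0)
  nb .#.#.: next=.  (t=1,i=4, bit10=0)
  nb .#..#: next=.  (t=1,i=6, bit9=0)
  nb .#...: next=#  (t=0,i=0, bit8=1)
  nb ..###: next=#  (t=2,i=10, bit7=1)
  nb ..##.: next=#  (t=0,i=5, bit6=1)
  nb ..#.#: next=.  (t=1,i=3, bit5=0)
  nb ..#..: next=.  (t=1,i=8, bit4=0)
  nb ...##: next=.  (t=0,i=4, bit3=0)
  nb ...#.: next=.  (t=7,i=11, bit2=0)
  nb ....#: next=#  (t=0,i=3, bit1=1)
  nb .....: next=.  (t=0,i=2, bit0=0)
  bits 00110011010111000101000111000010 = 861688258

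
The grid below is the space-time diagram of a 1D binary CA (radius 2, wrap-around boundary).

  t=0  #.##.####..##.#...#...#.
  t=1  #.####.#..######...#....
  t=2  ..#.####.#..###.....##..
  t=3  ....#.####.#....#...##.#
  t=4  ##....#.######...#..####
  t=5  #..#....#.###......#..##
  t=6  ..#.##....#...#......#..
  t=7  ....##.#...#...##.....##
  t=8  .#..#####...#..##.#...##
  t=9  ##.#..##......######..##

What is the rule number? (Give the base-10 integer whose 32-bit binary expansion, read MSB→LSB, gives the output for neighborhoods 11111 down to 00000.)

  #####|#  b31=1 t=1,i=12
  ####.|#  b30=1 t=0,i=7
  ###.#|#  b29=1 t=1,i=5
  ###..|.  b28=0 t=0,i=8
  ##.##|#  b27=1 t=0,i=4
  ##.#.|#  b26=1 t=0,i=13
  ##..#|.  b25=0 t=0,i=9
  ##...|.  b24=0 t=1,i=16
  #.###|#  b23=1 t=0,i=5
  #.##.|#  b22=1 t=0,i=2
  #.#.#|#  b21=1 t=0,i=0
  #.#..|#  b20=1 t=0,i=14
  #..##|#  b19=1 t=0,i=10
  #..#.|#  b18=1 t=5,i=2
  #...#|.  b17=0 t=0,i=16
  #....|#  b16=1 t=1,i=21
  .####|.  b15=0 t=0,i=6
  .###.|.  b14=0 t=2,i=13
  .##.#|#  b13=1 t=0,i=3
  .##..|#  b12=1 t=2,i=21
  .#.##|.  b11=0 t=0,i=1
  .#.#.|.  b10=0 t=0,i=23
  .#..#|.  b9=0 t=1,i=8
  .#...|#  b8=1 t=0,i=15
  ..###|.  b7=0 t=1,i=10
  ..##.|#  b6=1 t=0,i=11
  ..#.#|.  b5=0 t=0,i=22
  ..#..|.  b4=0 t=0,i=18
  ...##|.  b3=0 t=2,i=19
  ...#.|.  b2=0 t=0,i=17
  ....#|.  b1=0 t=1,i=22
  .....|.  b0=0 t=2,i=17
  bits 11101100111111010011000101000000 = 3976016192

3976016192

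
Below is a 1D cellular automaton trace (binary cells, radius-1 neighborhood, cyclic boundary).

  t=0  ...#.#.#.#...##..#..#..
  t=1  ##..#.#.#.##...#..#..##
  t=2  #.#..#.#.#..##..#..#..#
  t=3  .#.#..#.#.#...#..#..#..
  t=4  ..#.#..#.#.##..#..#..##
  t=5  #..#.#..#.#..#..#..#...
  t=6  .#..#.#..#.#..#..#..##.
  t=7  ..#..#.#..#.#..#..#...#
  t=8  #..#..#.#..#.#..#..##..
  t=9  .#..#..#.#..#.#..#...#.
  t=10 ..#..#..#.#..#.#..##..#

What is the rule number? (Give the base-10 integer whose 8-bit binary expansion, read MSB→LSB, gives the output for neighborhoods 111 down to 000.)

177

  ### -> #   bit 7 = 1  t=1,i=0
  ##. -> .   bit 6 = 0  t=0,i=14
  #.# -> #   bit 5 = 1  t=0,i=4
  #.. -> #   bit 4 = 1  t=0,i=10
  .## -> .   bit 3 = 0  t=0,i=13
  .#. -> .   bit 2 = 0  t=0,i=3
  ..# -> .   bit 1 = 0  t=0,i=2
  ... -> #   bit 0 = 1  t=0,i=0
  bits 10110001 = 177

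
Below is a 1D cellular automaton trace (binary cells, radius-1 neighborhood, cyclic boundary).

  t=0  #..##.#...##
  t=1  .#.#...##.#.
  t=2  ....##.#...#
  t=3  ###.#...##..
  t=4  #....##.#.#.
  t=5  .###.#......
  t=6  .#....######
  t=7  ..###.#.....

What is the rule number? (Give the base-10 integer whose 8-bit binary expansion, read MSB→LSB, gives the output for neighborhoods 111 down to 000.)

25

  ### -> .   bit 7 = 0  t=0,i=11
  ##. -> .   bit 6 = 0  t=0,i=0
  #.# -> .   bit 5 = 0  t=0,i=5
  #.. -> #   bit 4 = 1  t=0,i=1
  .## -> #   bit 3 = 1  t=0,i=3
  .#. -> .   bit 2 = 0  t=0,i=6
  ..# -> .   bit 1 = 0  t=0,i=2
  ... -> #   bit 0 = 1  t=0,i=8
  bits 00011001 = 25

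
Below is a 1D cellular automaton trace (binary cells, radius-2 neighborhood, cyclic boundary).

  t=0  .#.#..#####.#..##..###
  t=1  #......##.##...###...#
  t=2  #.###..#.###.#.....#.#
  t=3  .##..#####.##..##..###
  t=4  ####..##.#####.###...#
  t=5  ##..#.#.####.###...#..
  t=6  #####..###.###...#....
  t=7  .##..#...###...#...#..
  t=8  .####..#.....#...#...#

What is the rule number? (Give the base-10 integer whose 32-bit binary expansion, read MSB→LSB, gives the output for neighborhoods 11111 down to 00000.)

2932316257

  [31] ##### => #  t=0,i=8
  [30] ####. => .  t=0,i=9
  [29] ###.# => #  t=0,i=10
  [28] ###.. => .  t=1,i=17
  [27] ##.## => #  t=1,i=9
  [26] ##.#. => #  t=0,i=0
  [25] ##..# => #  t=0,i=17
  [24] ##... => .  t=1,i=1
  [23] #.### => #  t=2,i=2
  [22] #.##. => #  t=1,i=10
  [21] #.#.# => .  t=0,i=1
  [20] #.#.. => .  t=0,i=3
  [19] #..## => .  t=0,i=5
  [18] #..#. => #  t=2,i=6
  [17] #...# => #  t=1,i=13
  [16] #.... => #  t=1,i=2
  [15] .#### => #  t=0,i=7
  [14] .###. => .  t=0,i=20
  [13] .##.# => .  t=1,i=8
  [12] .##.. => #  t=0,i=16
  [11] .#.## => #  t=2,i=8
  [10] .#.#. => .  t=0,i=2
  [9] .#..# => .  t=0,i=4
  [8] .#... => .  t=2,i=14
  [7] ..### => .  t=0,i=6
  [6] ..##. => #  t=0,i=15
  [5] ..#.# => #  t=2,i=7
  [4] ..#.. => .  t=5,i=19
  [3] ...## => .  t=1,i=6
  [2] ...#. => .  t=2,i=18
  [1] ....# => .  t=1,i=5
  [0] ..... => #  t=1,i=3
  bits 10101110110001111001100001100001 = 2932316257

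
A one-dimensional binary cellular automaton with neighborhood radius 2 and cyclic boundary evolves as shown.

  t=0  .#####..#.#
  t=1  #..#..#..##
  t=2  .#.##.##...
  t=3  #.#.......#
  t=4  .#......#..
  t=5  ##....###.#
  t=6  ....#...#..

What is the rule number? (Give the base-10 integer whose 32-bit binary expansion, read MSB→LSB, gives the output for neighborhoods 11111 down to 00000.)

2787249686

  [31] ##### => #  t=0,i=3
  [30] ####. => .  t=0,i=4
  [29] ###.# => #  t=5,i=8
  [28] ###.. => .  t=0,i=5
  [27] ##.## => .  t=2,i=5
  [26] ##.#. => #  t=3,i=1
  [25] ##..# => #  t=0,i=6
  [24] ##... => .  t=2,i=8
  [23] #.### => .  t=0,i=1
  [22] #.##. => .  t=2,i=3
  [21] #.#.# => #  t=0,i=10
  [20] #.#.. => .  t=3,i=2
  [19] #..## => .  t=1,i=8
  [18] #..#. => .  t=0,i=7
  [17] #...# => #  t=4,i=10
  [16] #.... => .  t=2,i=9
  [15] .#### => .  t=0,i=2
  [14] .###. => .  t=1,i=10
  [13] .##.# => .  t=2,i=4
  [12] .##.. => .  t=2,i=7
  [11] .#.## => #  t=0,i=0
  [10] .#.#. => #  t=0,i=9
  [9] .#..# => #  t=1,i=4
  [8] .#... => .  t=3,i=3
  [7] ..### => .  t=1,i=9
  [6] ..##. => .  t=3,i=10
  [5] ..#.# => .  t=0,i=8
  [4] ..#.. => #  t=1,i=3
  [3] ...## => .  t=3,i=9
  [2] ...#. => #  t=2,i=0
  [1] ....# => #  t=2,i=10
  [0] ..... => .  t=3,i=5
  bits 10100110001000100000111000010110 = 2787249686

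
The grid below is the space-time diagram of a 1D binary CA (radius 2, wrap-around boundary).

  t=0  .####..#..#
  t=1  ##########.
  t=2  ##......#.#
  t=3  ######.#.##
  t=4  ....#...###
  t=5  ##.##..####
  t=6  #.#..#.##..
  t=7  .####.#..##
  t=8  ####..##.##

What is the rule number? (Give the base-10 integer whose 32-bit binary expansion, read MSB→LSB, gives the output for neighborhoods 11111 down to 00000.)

  ##### -> .   bit 31 = 0  t=1,i=2
  ####. -> #   bit 30 = 1  t=0,i=3
  ###.# -> .   bit 29 = 0  t=1,i=9
  ###.. -> #   bit 28 = 1  t=0,i=4
  ##.## -> #   bit 27 = 1  t=1,i=10
  ##.#. -> .   bit 26 = 0  t=3,i=6
  ##..# -> #   bit 25 = 1  t=0,i=5
  ##... -> #   bit 24 = 1  t=2,i=2
  #.### -> #   bit 23 = 1  t=0,i=1
  #.##. -> .   bit 22 = 0  t=5,i=3
  #.#.# -> .   bit 21 = 0  t=3,i=7
  #.#.. -> #   bit 20 = 1  t=6,i=2
  #..## -> .   bit 19 = 0  t=5,i=6
  #..#. -> #   bit 18 = 1  t=0,i=6
  #...# -> .   bit 17 = 0  t=4,i=6
  #.... -> #   bit 16 = 1  t=2,i=3
  .#### -> #   bit 15 = 1  t=0,i=2
  .###. -> #   bit 14 = 1  t=2,i=0
  .##.# -> #   bit 13 = 1  t=7,i=10
  .##.. -> .   bit 12 = 0  t=5,i=4
  .#.## -> #   bit 11 = 1  t=0,i=0
  .#.#. -> #   bit 10 = 1  t=6,i=1
  .#..# -> #   bit 9 = 1  t=0,i=8
  .#... -> .   bit 8 = 0  t=4,i=5
  ..### -> #   bit 7 = 1  t=4,i=8
  ..##. -> #   bit 6 = 1  t=7,i=9
  ..#.# -> .   bit 5 = 0  t=0,i=10
  ..#.. -> #   bit 4 = 1  t=0,i=7
  ...## -> #   bit 3 = 1  t=4,i=7
  ...#. -> #   bit 2 = 1  t=2,i=7
  ....# -> .   bit 1 = 0  t=2,i=6
  ..... -> #   bit 0 = 1  t=2,i=4
  bits 01011011100101011110111011011101 = 1536552669

1536552669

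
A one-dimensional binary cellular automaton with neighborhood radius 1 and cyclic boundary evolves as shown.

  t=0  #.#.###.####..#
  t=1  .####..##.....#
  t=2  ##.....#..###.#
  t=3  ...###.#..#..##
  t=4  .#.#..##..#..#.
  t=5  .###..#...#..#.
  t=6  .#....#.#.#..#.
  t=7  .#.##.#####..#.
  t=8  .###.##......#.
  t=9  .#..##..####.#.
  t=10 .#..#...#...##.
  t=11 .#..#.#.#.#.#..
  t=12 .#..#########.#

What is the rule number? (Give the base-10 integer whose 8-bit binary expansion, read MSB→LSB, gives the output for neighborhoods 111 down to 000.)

  nb ###: next=.  (t=0,i=5, bit7=0)
  nb ##.: next=.  (t=0,i=0, bit6=0)
  nb #.#: next=#  (t=0,i=1, bit5=1)
  nb #..: next=.  (t=0,i=12, bit4=0)
  nb .##: next=#  (t=0,i=4, bit3=1)
  nb .#.: next=#  (t=0,i=2, bit2=1)
  nb ..#: next=.  (t=0,i=13, bit1=0)
  nb ...: next=#  (t=1,i=10, bit0=1)
  bits 00101101 = 45

45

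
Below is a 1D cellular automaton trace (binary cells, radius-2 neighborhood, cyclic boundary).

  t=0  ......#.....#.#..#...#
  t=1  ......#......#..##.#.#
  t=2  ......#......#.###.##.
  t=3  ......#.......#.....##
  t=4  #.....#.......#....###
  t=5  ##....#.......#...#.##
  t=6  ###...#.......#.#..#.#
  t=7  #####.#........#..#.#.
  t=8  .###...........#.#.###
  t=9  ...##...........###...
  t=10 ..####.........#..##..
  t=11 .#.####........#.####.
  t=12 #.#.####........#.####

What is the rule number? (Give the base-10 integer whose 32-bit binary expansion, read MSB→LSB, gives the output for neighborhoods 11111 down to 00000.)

  [31] ##### => #  t=7,i=2
  [30] ####. => #  t=4,i=21
  [29] ###.# => .  t=2,i=17
  [28] ###.. => #  t=4,i=0
  [27] ##.## => .  t=2,i=18
  [26] ##.#. => .  t=1,i=18
  [25] ##..# => #  t=11,i=21
  [24] ##... => #  t=2,i=21
  [23] #.### => .  t=2,i=15
  [22] #.##. => .  t=2,i=19
  [21] #.#.# => #  t=1,i=19
  [20] #.#.. => .  t=0,i=14
  [19] #..## => #  t=1,i=15
  [18] #..#. => #  t=0,i=16
  [17] #...# => #  t=0,i=19
  [16] #.... => .  t=0,i=1
  [15] .#### => #  t=4,i=20
  [14] .###. => .  t=2,i=16
  [13] .##.# => #  t=1,i=17
  [12] .##.. => #  t=2,i=20
  [11] .#.## => #  t=2,i=14
  [10] .#.#. => #  t=0,i=13
  [9] .#..# => .  t=0,i=15
  [8] .#... => .  t=0,i=0
  [7] ..### => .  t=4,i=19
  [6] ..##. => #  t=1,i=16
  [5] ..#.# => .  t=0,i=12
  [4] ..#.. => #  t=0,i=6
  [3] ...## => #  t=3,i=19
  [2] ...#. => .  t=0,i=5
  [1] ....# => .  t=0,i=4
  [0] ..... => .  t=0,i=2
  bits 11010011001011101011110001011000 = 3543055448

3543055448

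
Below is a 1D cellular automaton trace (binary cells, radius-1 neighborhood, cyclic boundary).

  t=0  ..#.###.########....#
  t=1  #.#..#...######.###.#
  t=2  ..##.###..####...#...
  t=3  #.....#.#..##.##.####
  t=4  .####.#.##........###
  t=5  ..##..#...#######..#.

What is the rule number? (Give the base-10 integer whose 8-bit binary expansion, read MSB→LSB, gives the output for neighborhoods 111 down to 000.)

149

  nb ###: next=#  (t=0,i=5, bit7=1)
  nb ##.: next=.  (t=0,i=6, bit6=0)
  nb #.#: next=.  (t=0,i=3, bit5=0)
  nb #..: next=#  (t=0,i=0, bit4=1)
  nb .##: next=.  (t=0,i=4, bit3=0)
  nb .#.: next=#  (t=0,i=2, bit2=1)
  nb ..#: next=.  (t=0,i=1, bit1=0)
  nb ...: next=#  (t=0,i=17, bit0=1)
  bits 10010101 = 149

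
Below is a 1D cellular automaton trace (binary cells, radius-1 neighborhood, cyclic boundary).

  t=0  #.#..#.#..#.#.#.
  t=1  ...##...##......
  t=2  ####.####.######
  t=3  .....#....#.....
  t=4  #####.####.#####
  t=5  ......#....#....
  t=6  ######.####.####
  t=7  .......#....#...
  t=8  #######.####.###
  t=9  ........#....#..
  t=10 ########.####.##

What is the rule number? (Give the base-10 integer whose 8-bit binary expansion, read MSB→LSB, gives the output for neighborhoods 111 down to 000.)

  [7] ### => .  t=2,i=0
  [6] ##. => .  t=1,i=4
  [5] #.# => .  t=0,i=1
  [4] #.. => #  t=0,i=3
  [3] .## => #  t=1,i=3
  [2] .#. => .  t=0,i=0
  [1] ..# => #  t=0,i=4
  [0] ... => #  t=1,i=0
  bits 00011011 = 27

27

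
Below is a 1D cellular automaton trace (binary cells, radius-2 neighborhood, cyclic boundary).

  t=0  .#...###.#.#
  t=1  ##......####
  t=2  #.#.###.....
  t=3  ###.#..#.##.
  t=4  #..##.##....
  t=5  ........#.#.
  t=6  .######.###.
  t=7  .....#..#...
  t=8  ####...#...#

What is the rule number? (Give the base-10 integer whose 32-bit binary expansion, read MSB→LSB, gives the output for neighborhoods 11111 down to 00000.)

1169425443

  [31] ##### => .  t=1,i=10
  [30] ####. => #  t=1,i=0
  [29] ###.# => .  t=0,i=7
  [28] ###.. => .  t=1,i=1
  [27] ##.## => .  t=3,i=11
  [26] ##.#. => #  t=0,i=8
  [25] ##..# => .  t=6,i=11
  [24] ##... => #  t=1,i=2
  [23] #.### => #  t=2,i=4
  [22] #.##. => .  t=3,i=9
  [21] #.#.# => #  t=0,i=9
  [20] #.#.. => #  t=0,i=1
  [19] #..## => .  t=4,i=2
  [18] #..#. => #  t=3,i=6
  [17] #...# => .  t=0,i=3
  [16] #.... => .  t=1,i=3
  [15] .#### => .  t=1,i=9
  [14] .###. => .  t=0,i=6
  [13] .##.# => .  t=3,i=10
  [12] .##.. => .  t=4,i=7
  [11] .#.## => .  t=2,i=3
  [10] .#.#. => #  t=0,i=0
  [9] .#..# => .  t=3,i=5
  [8] .#... => .  t=0,i=2
  [7] ..### => .  t=0,i=5
  [6] ..##. => .  t=4,i=3
  [5] ..#.# => #  t=2,i=0
  [4] ..#.. => .  t=4,i=0
  [3] ...## => .  t=0,i=4
  [2] ...#. => .  t=2,i=11
  [1] ....# => #  t=1,i=6
  [0] ..... => #  t=1,i=4
  bits 01000101101101000000010000100011 = 1169425443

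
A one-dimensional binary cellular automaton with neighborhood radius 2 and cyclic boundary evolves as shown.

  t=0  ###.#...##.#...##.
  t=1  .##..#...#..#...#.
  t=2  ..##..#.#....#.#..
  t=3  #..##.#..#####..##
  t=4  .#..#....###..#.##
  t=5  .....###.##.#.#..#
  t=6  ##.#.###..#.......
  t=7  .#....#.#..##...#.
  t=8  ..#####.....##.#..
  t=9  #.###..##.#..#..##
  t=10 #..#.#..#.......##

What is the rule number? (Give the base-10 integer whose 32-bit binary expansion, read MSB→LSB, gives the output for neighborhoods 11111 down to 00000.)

2734813606

  ##### -> #   bit 31 = 1  t=3,i=11
  ####. -> .   bit 30 = 0  t=3,i=12
  ###.# -> #   bit 29 = 1  t=0,i=2
  ###.. -> .   bit 28 = 0  t=3,i=0
  ##.## -> .   bit 27 = 0  t=0,i=17
  ##.#. -> .   bit 26 = 0  t=0,i=3
  ##..# -> #   bit 25 = 1  t=1,i=3
  ##... -> #   bit 24 = 1  t=7,i=13
  #.### -> .   bit 23 = 0  t=0,i=0
  #.##. -> .   bit 22 = 0  t=4,i=16
  #.#.# -> .   bit 21 = 0  t=5,i=12
  #.#.. -> .   bit 20 = 0  t=0,i=4
  #..## -> .   bit 19 = 0  t=1,i=0
  #..#. -> .   bit 18 = 0  t=1,i=4
  #...# -> .   bit 17 = 0  t=0,i=6
  #.... -> #   bit 16 = 1  t=2,i=10
  .#### -> #   bit 15 = 1  t=3,i=10
  .###. -> #   bit 14 = 1  t=0,i=1
  .##.# -> #   bit 13 = 1  t=0,i=9
  .##.. -> #   bit 12 = 1  t=1,i=2
  .#.## -> .   bit 11 = 0  t=4,i=15
  .#.#. -> .   bit 10 = 0  t=2,i=7
  .#..# -> .   bit 9 = 0  t=1,i=10
  .#... -> #   bit 8 = 1  t=0,i=5
  ..### -> #   bit 7 = 1  t=3,i=9
  ..##. -> .   bit 6 = 0  t=0,i=8
  ..#.# -> #   bit 5 = 1  t=2,i=6
  ..#.. -> .   bit 4 = 0  t=1,i=5
  ...## -> .   bit 3 = 0  t=0,i=7
  ...#. -> #   bit 2 = 1  t=1,i=8
  ....# -> #   bit 1 = 1  t=2,i=0
  ..... -> .   bit 0 = 0  t=5,i=2
  bits 10100011000000011111000110100110 = 2734813606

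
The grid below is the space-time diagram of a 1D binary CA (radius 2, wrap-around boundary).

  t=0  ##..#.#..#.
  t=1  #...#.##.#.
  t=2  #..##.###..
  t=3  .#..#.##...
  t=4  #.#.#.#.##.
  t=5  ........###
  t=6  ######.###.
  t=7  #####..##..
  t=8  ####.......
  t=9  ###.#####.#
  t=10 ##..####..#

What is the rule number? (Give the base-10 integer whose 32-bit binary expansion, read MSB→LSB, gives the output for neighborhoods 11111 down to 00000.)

  [31] ##### => #  t=6,i=2
  [30] ####. => #  t=6,i=4
  [29] ###.# => .  t=6,i=5
  [28] ###.. => .  t=2,i=8
  [27] ##.## => .  t=2,i=5
  [26] ##.#. => #  t=1,i=8
  [25] ##..# => .  t=0,i=2
  [24] ##... => #  t=3,i=8
  [23] #.### => #  t=2,i=6
  [22] #.##. => #  t=0,i=0
  [21] #.#.# => .  t=1,i=9
  [20] #.#.. => #  t=0,i=6
  [19] #..## => .  t=2,i=2
  [18] #..#. => .  t=0,i=3
  [17] #...# => .  t=1,i=2
  [16] #.... => #  t=3,i=9
  [15] .#### => #  t=6,i=1
  [14] .###. => #  t=2,i=7
  [13] .##.# => #  t=1,i=7
  [12] .##.. => .  t=0,i=1
  [11] .#.## => .  t=0,i=10
  [10] .#.#. => .  t=0,i=5
  [9] .#..# => #  t=0,i=7
  [8] .#... => .  t=1,i=1
  [7] ..### => #  t=5,i=8
  [6] ..##. => .  t=2,i=3
  [5] ..#.# => #  t=0,i=4
  [4] ..#.. => .  t=2,i=0
  [3] ...## => #  t=5,i=7
  [2] ...#. => #  t=1,i=3
  [1] ....# => .  t=3,i=10
  [0] ..... => #  t=5,i=2
  bits 11000101110100011110001010101101 = 3318866605

3318866605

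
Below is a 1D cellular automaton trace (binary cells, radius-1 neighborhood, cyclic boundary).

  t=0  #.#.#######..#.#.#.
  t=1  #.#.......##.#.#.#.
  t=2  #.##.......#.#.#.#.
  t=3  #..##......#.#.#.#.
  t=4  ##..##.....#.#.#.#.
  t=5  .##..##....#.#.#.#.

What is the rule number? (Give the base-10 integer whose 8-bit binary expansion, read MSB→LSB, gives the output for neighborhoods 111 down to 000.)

  ### -> .   bit 7 = 0  t=0,i=5
  ##. -> #   bit 6 = 1  t=0,i=10
  #.# -> .   bit 5 = 0  t=0,i=1
  #.. -> #   bit 4 = 1  t=0,i=11
  .## -> .   bit 3 = 0  t=0,i=4
  .#. -> #   bit 2 = 1  t=0,i=0
  ..# -> .   bit 1 = 0  t=0,i=12
  ... -> .   bit 0 = 0  t=1,i=4
  bits 01010100 = 84

84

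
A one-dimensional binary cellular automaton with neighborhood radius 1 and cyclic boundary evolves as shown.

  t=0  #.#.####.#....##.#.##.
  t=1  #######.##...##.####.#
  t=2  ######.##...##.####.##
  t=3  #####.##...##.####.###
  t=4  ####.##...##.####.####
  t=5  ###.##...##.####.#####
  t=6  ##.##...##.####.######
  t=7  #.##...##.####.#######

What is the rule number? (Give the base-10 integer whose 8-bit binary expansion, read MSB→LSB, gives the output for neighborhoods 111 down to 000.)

174

  ### -> #   bit 7 = 1  t=0,i=5
  ##. -> .   bit 6 = 0  t=0,i=7
  #.# -> #   bit 5 = 1  t=0,i=1
  #.. -> .   bit 4 = 0  t=0,i=10
  .## -> #   bit 3 = 1  t=0,i=4
  .#. -> #   bit 2 = 1  t=0,i=0
  ..# -> #   bit 1 = 1  t=0,i=13
  ... -> .   bit 0 = 0  t=0,i=11
  bits 10101110 = 174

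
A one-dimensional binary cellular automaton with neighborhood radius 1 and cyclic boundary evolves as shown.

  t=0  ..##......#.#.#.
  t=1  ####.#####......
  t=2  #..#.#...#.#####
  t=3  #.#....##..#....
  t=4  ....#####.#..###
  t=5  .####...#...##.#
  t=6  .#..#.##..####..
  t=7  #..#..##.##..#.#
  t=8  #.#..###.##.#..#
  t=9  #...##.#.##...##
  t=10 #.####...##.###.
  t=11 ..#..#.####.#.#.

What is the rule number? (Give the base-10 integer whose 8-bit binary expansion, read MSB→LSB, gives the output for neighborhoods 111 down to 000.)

75

  nb ###: next=.  (t=1,i=1, bit7=0)
  nb ##.: next=#  (t=0,i=3, bit6=1)
  nb #.#: next=.  (t=0,i=11, bit5=0)
  nb #..: next=.  (t=0,i=4, bit4=0)
  nb .##: next=#  (t=0,i=2, bit3=1)
  nb .#.: next=.  (t=0,i=10, bit2=0)
  nb ..#: next=#  (t=0,i=1, bit1=1)
  nb ...: next=#  (t=0,i=0, bit0=1)
  bits 01001011 = 75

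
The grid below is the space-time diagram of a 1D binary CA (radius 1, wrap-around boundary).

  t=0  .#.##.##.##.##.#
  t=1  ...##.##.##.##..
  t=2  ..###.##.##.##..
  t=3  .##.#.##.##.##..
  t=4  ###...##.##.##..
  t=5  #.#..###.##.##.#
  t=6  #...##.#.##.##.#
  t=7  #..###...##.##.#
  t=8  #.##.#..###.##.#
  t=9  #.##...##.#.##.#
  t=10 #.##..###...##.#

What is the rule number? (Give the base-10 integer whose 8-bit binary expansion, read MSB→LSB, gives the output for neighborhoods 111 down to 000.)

74

  ### -> .   bit 7 = 0  t=2,i=3
  ##. -> #   bit 6 = 1  t=0,i=4
  #.# -> .   bit 5 = 0  t=0,i=0
  #.. -> .   bit 4 = 0  t=1,i=14
  .## -> #   bit 3 = 1  t=0,i=3
  .#. -> .   bit 2 = 0  t=0,i=1
  ..# -> #   bit 1 = 1  t=1,i=2
  ... -> .   bit 0 = 0  t=1,i=0
  bits 01001010 = 74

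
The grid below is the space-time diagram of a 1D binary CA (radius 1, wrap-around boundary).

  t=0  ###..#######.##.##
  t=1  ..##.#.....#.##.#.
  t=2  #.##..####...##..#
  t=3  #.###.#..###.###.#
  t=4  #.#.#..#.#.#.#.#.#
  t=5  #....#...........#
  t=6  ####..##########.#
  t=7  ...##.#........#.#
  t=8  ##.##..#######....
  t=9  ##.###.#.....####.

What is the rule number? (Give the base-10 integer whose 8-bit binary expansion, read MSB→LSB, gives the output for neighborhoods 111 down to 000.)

89

  [7] ### => .  t=0,i=0
  [6] ##. => #  t=0,i=2
  [5] #.# => .  t=0,i=12
  [4] #.. => #  t=0,i=3
  [3] .## => #  t=0,i=5
  [2] .#. => .  t=1,i=5
  [1] ..# => .  t=0,i=4
  [0] ... => #  t=1,i=0
  bits 01011001 = 89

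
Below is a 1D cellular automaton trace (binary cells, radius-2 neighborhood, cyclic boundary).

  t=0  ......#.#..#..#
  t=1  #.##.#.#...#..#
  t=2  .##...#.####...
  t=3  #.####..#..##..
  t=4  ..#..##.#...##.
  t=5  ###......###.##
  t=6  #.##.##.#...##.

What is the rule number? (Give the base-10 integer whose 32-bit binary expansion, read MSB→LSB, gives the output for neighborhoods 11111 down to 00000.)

2613187869

  #####|#  b31=1 t=5,i=0
  ####.|.  b30=0 t=2,i=10
  ###.#|.  b29=0 t=5,i=11
  ###..|#  b28=1 t=2,i=11
  ##.##|#  b27=1 t=1,i=1
  ##.#.|.  b26=0 t=1,i=4
  ##..#|#  b25=1 t=3,i=6
  ##...|#  b24=1 t=2,i=3
  #.###|#  b23=1 t=2,i=8
  #.##.|#  b22=1 t=1,i=2
  #.#.#|.  b21=0 t=1,i=5
  #.#..|.  b20=0 t=0,i=8
  #..##|.  b19=0 t=1,i=13
  #..#.|.  b18=0 t=0,i=10
  #...#|#  b17=1 t=1,i=9
  #....|.  b16=0 t=0,i=1
  .####|.  b15=0 t=2,i=9
  .###.|.  b14=0 t=5,i=10
  .##.#|.  b13=0 t=1,i=0
  .##..|#  b12=1 t=2,i=2
  .#.##|.  b11=0 t=2,i=7
  .#.#.|#  b10=1 t=0,i=7
  .#..#|.  b9=0 t=0,i=9
  .#...|#  b8=1 t=0,i=0
  ..###|.  b7=0 t=5,i=9
  ..##.|.  b6=0 t=1,i=14
  ..#.#|.  b5=0 t=0,i=6
  ..#..|#  b4=1 t=0,i=11
  ...##|#  b3=1 t=2,i=0
  ...#.|#  b2=1 t=0,i=5
  ....#|.  b1=0 t=0,i=4
  .....|#  b0=1 t=0,i=2
  bits 10011011110000100001010100011101 = 2613187869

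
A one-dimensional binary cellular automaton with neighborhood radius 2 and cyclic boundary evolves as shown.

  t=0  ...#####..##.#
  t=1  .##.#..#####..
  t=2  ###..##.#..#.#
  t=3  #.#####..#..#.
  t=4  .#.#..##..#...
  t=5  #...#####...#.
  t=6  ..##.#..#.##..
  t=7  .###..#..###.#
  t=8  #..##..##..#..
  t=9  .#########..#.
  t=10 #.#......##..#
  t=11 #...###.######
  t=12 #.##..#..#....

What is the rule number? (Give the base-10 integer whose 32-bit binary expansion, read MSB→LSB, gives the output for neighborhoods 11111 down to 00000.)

843823693

  #####|.  b31=0 t=0,i=5
  ####.|.  b30=0 t=0,i=6
  ###.#|#  b29=1 t=7,i=11
  ###..|#  b28=1 t=0,i=7
  ##.##|.  b27=0 t=11,i=7
  ##.#.|.  b26=0 t=0,i=12
  ##..#|#  b25=1 t=0,i=8
  ##...|.  b24=0 t=1,i=12
  #.###|.  b23=0 t=2,i=13
  #.##.|#  b22=1 t=6,i=10
  #.#.#|.  b21=0 t=3,i=0
  #.#..|.  b20=0 t=0,i=13
  #..##|#  b19=1 t=0,i=9
  #..#.|.  b18=0 t=2,i=10
  #...#|#  b17=1 t=0,i=1
  #....|#  b16=1 t=4,i=12
  .####|#  b15=1 t=0,i=4
  .###.|.  b14=0 t=7,i=2
  .##.#|#  b13=1 t=0,i=11
  .##..|#  b12=1 t=4,i=7
  .#.##|#  b11=1 t=2,i=12
  .#.#.|.  b10=0 t=3,i=13
  .#..#|#  b9=1 t=1,i=5
  .#...|.  b8=0 t=0,i=0
  ..###|.  b7=0 t=0,i=3
  ..##.|#  b6=1 t=0,i=10
  ..#.#|.  b5=0 t=2,i=11
  ..#..|.  b4=0 t=3,i=9
  ...##|#  b3=1 t=0,i=2
  ...#.|#  b2=1 t=4,i=0
  ....#|.  b1=0 t=4,i=13
  .....|#  b0=1 t=10,i=5
  bits 00110010010010111011101001001101 = 843823693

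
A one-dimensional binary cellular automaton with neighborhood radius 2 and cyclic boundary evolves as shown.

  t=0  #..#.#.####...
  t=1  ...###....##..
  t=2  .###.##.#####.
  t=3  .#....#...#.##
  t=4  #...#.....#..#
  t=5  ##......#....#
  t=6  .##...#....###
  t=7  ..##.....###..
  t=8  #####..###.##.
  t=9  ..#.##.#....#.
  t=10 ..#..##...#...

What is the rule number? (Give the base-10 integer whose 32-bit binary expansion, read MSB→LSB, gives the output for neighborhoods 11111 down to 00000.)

  ##### -> #   bit 31 = 1  t=2,i=10
  ####. -> .   bit 30 = 0  t=0,i=9
  ###.# -> .   bit 29 = 0  t=2,i=3
  ###.. -> #   bit 28 = 1  t=0,i=10
  ##.## -> .   bit 27 = 0  t=2,i=4
  ##.#. -> #   bit 26 = 1  t=3,i=0
  ##..# -> #   bit 25 = 1  t=2,i=13
  ##... -> #   bit 24 = 1  t=0,i=11
  #.### -> .   bit 23 = 0  t=0,i=7
  #.##. -> .   bit 22 = 0  t=2,i=5
  #.#.# -> #   bit 21 = 1  t=0,i=5
  #.#.. -> .   bit 20 = 0  t=3,i=1
  #..## -> .   bit 19 = 0  t=2,i=0
  #..#. -> .   bit 18 = 0  t=0,i=2
  #...# -> .   bit 17 = 0  t=0,i=12
  #.... -> .   bit 16 = 0  t=1,i=7
  .#### -> .   bit 15 = 0  t=0,i=8
  .###. -> .   bit 14 = 0  t=1,i=4
  .##.# -> #   bit 13 = 1  t=2,i=6
  .##.. -> #   bit 12 = 1  t=1,i=11
  .#.## -> .   bit 11 = 0  t=0,i=6
  .#.#. -> #   bit 10 = 1  t=0,i=4
  .#..# -> .   bit 9 = 0  t=0,i=1
  .#... -> .   bit 8 = 0  t=3,i=2
  ..### -> #   bit 7 = 1  t=1,i=3
  ..##. -> #   bit 6 = 1  t=1,i=10
  ..#.# -> #   bit 5 = 1  t=0,i=3
  ..#.. -> .   bit 4 = 0  t=0,i=0
  ...## -> #   bit 3 = 1  t=1,i=2
  ...#. -> .   bit 2 = 0  t=0,i=13
  ....# -> #   bit 1 = 1  t=1,i=1
  ..... -> .   bit 0 = 0  t=1,i=0
  bits 10010111001000000011010011101010 = 2535470314

2535470314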